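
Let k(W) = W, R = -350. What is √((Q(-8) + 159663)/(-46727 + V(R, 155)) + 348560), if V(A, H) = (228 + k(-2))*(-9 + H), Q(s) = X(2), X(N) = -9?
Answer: √7301715113454/4577 ≈ 590.38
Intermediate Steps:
Q(s) = -9
V(A, H) = -2034 + 226*H (V(A, H) = (228 - 2)*(-9 + H) = 226*(-9 + H) = -2034 + 226*H)
√((Q(-8) + 159663)/(-46727 + V(R, 155)) + 348560) = √((-9 + 159663)/(-46727 + (-2034 + 226*155)) + 348560) = √(159654/(-46727 + (-2034 + 35030)) + 348560) = √(159654/(-46727 + 32996) + 348560) = √(159654/(-13731) + 348560) = √(159654*(-1/13731) + 348560) = √(-53218/4577 + 348560) = √(1595305902/4577) = √7301715113454/4577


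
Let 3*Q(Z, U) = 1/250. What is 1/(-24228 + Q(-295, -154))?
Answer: -750/18170999 ≈ -4.1275e-5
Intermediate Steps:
Q(Z, U) = 1/750 (Q(Z, U) = (⅓)/250 = (⅓)*(1/250) = 1/750)
1/(-24228 + Q(-295, -154)) = 1/(-24228 + 1/750) = 1/(-18170999/750) = -750/18170999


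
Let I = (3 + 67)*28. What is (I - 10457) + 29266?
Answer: 20769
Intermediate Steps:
I = 1960 (I = 70*28 = 1960)
(I - 10457) + 29266 = (1960 - 10457) + 29266 = -8497 + 29266 = 20769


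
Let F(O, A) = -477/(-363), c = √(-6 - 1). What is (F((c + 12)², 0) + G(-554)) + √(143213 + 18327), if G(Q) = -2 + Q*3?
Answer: -201185/121 + 2*√40385 ≈ -1260.8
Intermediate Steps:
G(Q) = -2 + 3*Q
c = I*√7 (c = √(-7) = I*√7 ≈ 2.6458*I)
F(O, A) = 159/121 (F(O, A) = -477*(-1/363) = 159/121)
(F((c + 12)², 0) + G(-554)) + √(143213 + 18327) = (159/121 + (-2 + 3*(-554))) + √(143213 + 18327) = (159/121 + (-2 - 1662)) + √161540 = (159/121 - 1664) + 2*√40385 = -201185/121 + 2*√40385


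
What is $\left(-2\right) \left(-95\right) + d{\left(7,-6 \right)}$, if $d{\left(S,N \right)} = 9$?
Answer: $199$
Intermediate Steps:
$\left(-2\right) \left(-95\right) + d{\left(7,-6 \right)} = \left(-2\right) \left(-95\right) + 9 = 190 + 9 = 199$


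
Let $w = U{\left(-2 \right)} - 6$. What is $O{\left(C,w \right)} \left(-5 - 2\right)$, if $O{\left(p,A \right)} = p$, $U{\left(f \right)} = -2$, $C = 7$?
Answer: $-49$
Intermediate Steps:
$w = -8$ ($w = -2 - 6 = -8$)
$O{\left(C,w \right)} \left(-5 - 2\right) = 7 \left(-5 - 2\right) = 7 \left(-7\right) = -49$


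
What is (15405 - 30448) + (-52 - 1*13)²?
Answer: -10818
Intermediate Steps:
(15405 - 30448) + (-52 - 1*13)² = -15043 + (-52 - 13)² = -15043 + (-65)² = -15043 + 4225 = -10818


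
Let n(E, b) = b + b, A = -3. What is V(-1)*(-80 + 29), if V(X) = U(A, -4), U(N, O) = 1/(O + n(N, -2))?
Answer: 51/8 ≈ 6.3750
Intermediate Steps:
n(E, b) = 2*b
U(N, O) = 1/(-4 + O) (U(N, O) = 1/(O + 2*(-2)) = 1/(O - 4) = 1/(-4 + O))
V(X) = -⅛ (V(X) = 1/(-4 - 4) = 1/(-8) = -⅛)
V(-1)*(-80 + 29) = -(-80 + 29)/8 = -⅛*(-51) = 51/8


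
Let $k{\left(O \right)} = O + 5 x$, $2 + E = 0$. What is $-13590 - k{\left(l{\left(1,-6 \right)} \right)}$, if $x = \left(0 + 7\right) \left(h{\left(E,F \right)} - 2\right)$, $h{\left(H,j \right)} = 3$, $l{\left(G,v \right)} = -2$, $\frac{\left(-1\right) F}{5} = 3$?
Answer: $-13623$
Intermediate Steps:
$F = -15$ ($F = \left(-5\right) 3 = -15$)
$E = -2$ ($E = -2 + 0 = -2$)
$x = 7$ ($x = \left(0 + 7\right) \left(3 - 2\right) = 7 \cdot 1 = 7$)
$k{\left(O \right)} = 35 + O$ ($k{\left(O \right)} = O + 5 \cdot 7 = O + 35 = 35 + O$)
$-13590 - k{\left(l{\left(1,-6 \right)} \right)} = -13590 - \left(35 - 2\right) = -13590 - 33 = -13623$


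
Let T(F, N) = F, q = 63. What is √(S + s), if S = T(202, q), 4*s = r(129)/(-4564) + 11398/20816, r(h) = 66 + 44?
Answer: √28506144963277366/11875528 ≈ 14.217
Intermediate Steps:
r(h) = 110
s = 6216339/47502112 (s = (110/(-4564) + 11398/20816)/4 = (110*(-1/4564) + 11398*(1/20816))/4 = (-55/2282 + 5699/10408)/4 = (¼)*(6216339/11875528) = 6216339/47502112 ≈ 0.13086)
S = 202
√(S + s) = √(202 + 6216339/47502112) = √(9601642963/47502112) = √28506144963277366/11875528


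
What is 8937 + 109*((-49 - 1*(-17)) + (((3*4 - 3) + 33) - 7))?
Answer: 9264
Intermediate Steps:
8937 + 109*((-49 - 1*(-17)) + (((3*4 - 3) + 33) - 7)) = 8937 + 109*((-49 + 17) + (((12 - 3) + 33) - 7)) = 8937 + 109*(-32 + ((9 + 33) - 7)) = 8937 + 109*(-32 + (42 - 7)) = 8937 + 109*(-32 + 35) = 8937 + 109*3 = 8937 + 327 = 9264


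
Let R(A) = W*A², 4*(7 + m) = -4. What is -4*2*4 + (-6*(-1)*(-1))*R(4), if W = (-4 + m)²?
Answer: -13856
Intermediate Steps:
m = -8 (m = -7 + (¼)*(-4) = -7 - 1 = -8)
W = 144 (W = (-4 - 8)² = (-12)² = 144)
R(A) = 144*A²
-4*2*4 + (-6*(-1)*(-1))*R(4) = -4*2*4 + (-6*(-1)*(-1))*(144*4²) = -8*4 + (6*(-1))*(144*16) = -32 - 6*2304 = -32 - 13824 = -13856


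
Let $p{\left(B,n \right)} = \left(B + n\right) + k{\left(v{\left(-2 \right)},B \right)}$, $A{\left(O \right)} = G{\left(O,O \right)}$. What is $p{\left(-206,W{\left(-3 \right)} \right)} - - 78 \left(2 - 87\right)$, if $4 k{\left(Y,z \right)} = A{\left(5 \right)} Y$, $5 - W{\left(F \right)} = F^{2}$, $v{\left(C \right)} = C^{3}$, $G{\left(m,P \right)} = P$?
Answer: $-6850$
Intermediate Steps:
$A{\left(O \right)} = O$
$W{\left(F \right)} = 5 - F^{2}$
$k{\left(Y,z \right)} = \frac{5 Y}{4}$
$p{\left(B,n \right)} = -10 + B + n$ ($p{\left(B,n \right)} = \left(B + n\right) + \frac{5 \left(-2\right)^{3}}{4} = \left(B + n\right) + \frac{5}{4} \left(-8\right) = \left(B + n\right) - 10 = -10 + B + n$)
$p{\left(-206,W{\left(-3 \right)} \right)} - - 78 \left(2 - 87\right) = \left(-10 - 206 + \left(5 - \left(-3\right)^{2}\right)\right) - - 78 \left(2 - 87\right) = \left(-10 - 206 + \left(5 - 9\right)\right) - \left(-78\right) \left(-85\right) = \left(-10 - 206 + \left(5 - 9\right)\right) - 6630 = \left(-10 - 206 - 4\right) - 6630 = -220 - 6630 = -6850$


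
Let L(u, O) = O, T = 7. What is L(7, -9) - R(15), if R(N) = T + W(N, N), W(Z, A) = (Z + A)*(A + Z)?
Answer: -916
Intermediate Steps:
W(Z, A) = (A + Z)² (W(Z, A) = (A + Z)*(A + Z) = (A + Z)²)
R(N) = 7 + 4*N² (R(N) = 7 + (N + N)² = 7 + (2*N)² = 7 + 4*N²)
L(7, -9) - R(15) = -9 - (7 + 4*15²) = -9 - (7 + 4*225) = -9 - (7 + 900) = -9 - 1*907 = -9 - 907 = -916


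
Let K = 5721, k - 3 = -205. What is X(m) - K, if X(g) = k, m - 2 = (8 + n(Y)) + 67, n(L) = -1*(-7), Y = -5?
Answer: -5923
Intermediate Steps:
k = -202 (k = 3 - 205 = -202)
n(L) = 7
m = 84 (m = 2 + ((8 + 7) + 67) = 2 + (15 + 67) = 2 + 82 = 84)
X(g) = -202
X(m) - K = -202 - 1*5721 = -202 - 5721 = -5923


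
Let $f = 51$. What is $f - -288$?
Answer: $339$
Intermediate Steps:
$f - -288 = 51 - -288 = 51 + 288 = 339$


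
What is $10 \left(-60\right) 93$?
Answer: $-55800$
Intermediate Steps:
$10 \left(-60\right) 93 = \left(-600\right) 93 = -55800$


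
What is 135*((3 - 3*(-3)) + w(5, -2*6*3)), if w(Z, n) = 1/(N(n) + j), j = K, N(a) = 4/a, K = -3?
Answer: 44145/28 ≈ 1576.6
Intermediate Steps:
j = -3
w(Z, n) = 1/(-3 + 4/n) (w(Z, n) = 1/(4/n - 3) = 1/(-3 + 4/n))
135*((3 - 3*(-3)) + w(5, -2*6*3)) = 135*((3 - 3*(-3)) - -2*6*3/(-4 + 3*(-2*6*3))) = 135*((3 + 9) - (-12*3)/(-4 + 3*(-12*3))) = 135*(12 - 1*(-36)/(-4 + 3*(-36))) = 135*(12 - 1*(-36)/(-4 - 108)) = 135*(12 - 1*(-36)/(-112)) = 135*(12 - 1*(-36)*(-1/112)) = 135*(12 - 9/28) = 135*(327/28) = 44145/28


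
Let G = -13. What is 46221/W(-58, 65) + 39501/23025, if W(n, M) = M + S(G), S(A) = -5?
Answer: 23702413/30700 ≈ 772.07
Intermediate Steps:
W(n, M) = -5 + M (W(n, M) = M - 5 = -5 + M)
46221/W(-58, 65) + 39501/23025 = 46221/(-5 + 65) + 39501/23025 = 46221/60 + 39501*(1/23025) = 46221*(1/60) + 13167/7675 = 15407/20 + 13167/7675 = 23702413/30700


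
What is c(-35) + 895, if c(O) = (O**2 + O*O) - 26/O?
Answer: 117101/35 ≈ 3345.7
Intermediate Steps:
c(O) = -26/O + 2*O**2 (c(O) = (O**2 + O**2) - 26/O = 2*O**2 - 26/O = -26/O + 2*O**2)
c(-35) + 895 = 2*(-13 + (-35)**3)/(-35) + 895 = 2*(-1/35)*(-13 - 42875) + 895 = 2*(-1/35)*(-42888) + 895 = 85776/35 + 895 = 117101/35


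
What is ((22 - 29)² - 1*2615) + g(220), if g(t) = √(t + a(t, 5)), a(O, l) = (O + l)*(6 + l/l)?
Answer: -2566 + √1795 ≈ -2523.6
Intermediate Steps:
a(O, l) = 7*O + 7*l (a(O, l) = (O + l)*(6 + 1) = (O + l)*7 = 7*O + 7*l)
g(t) = √(35 + 8*t) (g(t) = √(t + (7*t + 7*5)) = √(t + (7*t + 35)) = √(t + (35 + 7*t)) = √(35 + 8*t))
((22 - 29)² - 1*2615) + g(220) = ((22 - 29)² - 1*2615) + √(35 + 8*220) = ((-7)² - 2615) + √(35 + 1760) = (49 - 2615) + √1795 = -2566 + √1795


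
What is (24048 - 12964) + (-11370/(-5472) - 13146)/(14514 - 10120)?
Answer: 44405236295/4007328 ≈ 11081.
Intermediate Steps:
(24048 - 12964) + (-11370/(-5472) - 13146)/(14514 - 10120) = 11084 + (-11370*(-1/5472) - 13146)/4394 = 11084 + (1895/912 - 13146)*(1/4394) = 11084 - 11987257/912*1/4394 = 11084 - 11987257/4007328 = 44405236295/4007328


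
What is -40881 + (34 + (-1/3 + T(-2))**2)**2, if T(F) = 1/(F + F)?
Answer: -823255391/20736 ≈ -39702.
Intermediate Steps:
T(F) = 1/(2*F)
-40881 + (34 + (-1/3 + T(-2))**2)**2 = -40881 + (34 + (-1/3 + (1/2)/(-2))**2)**2 = -40881 + (34 + (-1*1/3 + (1/2)*(-1/2))**2)**2 = -40881 + (34 + (-1/3 - 1/4)**2)**2 = -40881 + (34 + (-7/12)**2)**2 = -40881 + (34 + 49/144)**2 = -40881 + (4945/144)**2 = -40881 + 24453025/20736 = -823255391/20736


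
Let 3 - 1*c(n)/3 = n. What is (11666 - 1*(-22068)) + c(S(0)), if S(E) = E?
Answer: 33743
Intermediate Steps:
c(n) = 9 - 3*n
(11666 - 1*(-22068)) + c(S(0)) = (11666 - 1*(-22068)) + (9 - 3*0) = (11666 + 22068) + (9 + 0) = 33734 + 9 = 33743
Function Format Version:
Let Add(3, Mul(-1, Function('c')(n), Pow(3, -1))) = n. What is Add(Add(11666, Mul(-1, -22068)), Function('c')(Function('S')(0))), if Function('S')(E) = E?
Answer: 33743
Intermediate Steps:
Function('c')(n) = Add(9, Mul(-3, n))
Add(Add(11666, Mul(-1, -22068)), Function('c')(Function('S')(0))) = Add(Add(11666, Mul(-1, -22068)), Add(9, Mul(-3, 0))) = Add(Add(11666, 22068), Add(9, 0)) = Add(33734, 9) = 33743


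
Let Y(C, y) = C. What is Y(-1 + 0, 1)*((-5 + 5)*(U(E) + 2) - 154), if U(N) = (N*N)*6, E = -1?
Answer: 154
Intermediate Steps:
U(N) = 6*N**2 (U(N) = N**2*6 = 6*N**2)
Y(-1 + 0, 1)*((-5 + 5)*(U(E) + 2) - 154) = (-1 + 0)*((-5 + 5)*(6*(-1)**2 + 2) - 154) = -(0*(6*1 + 2) - 154) = -(0*(6 + 2) - 154) = -(0*8 - 154) = -(0 - 154) = -1*(-154) = 154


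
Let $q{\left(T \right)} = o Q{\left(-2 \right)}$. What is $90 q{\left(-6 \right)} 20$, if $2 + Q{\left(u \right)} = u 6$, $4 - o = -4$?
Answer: $-201600$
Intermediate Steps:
$o = 8$ ($o = 4 - -4 = 4 + 4 = 8$)
$Q{\left(u \right)} = -2 + 6 u$ ($Q{\left(u \right)} = -2 + u 6 = -2 + 6 u$)
$q{\left(T \right)} = -112$ ($q{\left(T \right)} = 8 \left(-2 + 6 \left(-2\right)\right) = 8 \left(-2 - 12\right) = 8 \left(-14\right) = -112$)
$90 q{\left(-6 \right)} 20 = 90 \left(-112\right) 20 = \left(-10080\right) 20 = -201600$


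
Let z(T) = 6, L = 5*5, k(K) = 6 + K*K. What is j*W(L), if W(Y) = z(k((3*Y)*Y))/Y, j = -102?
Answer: -612/25 ≈ -24.480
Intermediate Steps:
k(K) = 6 + K**2
L = 25
W(Y) = 6/Y
j*W(L) = -612/25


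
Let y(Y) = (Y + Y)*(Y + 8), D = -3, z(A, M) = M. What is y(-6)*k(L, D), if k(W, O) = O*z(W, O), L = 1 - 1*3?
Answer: -216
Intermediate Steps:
L = -2 (L = 1 - 3 = -2)
k(W, O) = O² (k(W, O) = O*O = O²)
y(Y) = 2*Y*(8 + Y) (y(Y) = (2*Y)*(8 + Y) = 2*Y*(8 + Y))
y(-6)*k(L, D) = (2*(-6)*(8 - 6))*(-3)² = (2*(-6)*2)*9 = -24*9 = -216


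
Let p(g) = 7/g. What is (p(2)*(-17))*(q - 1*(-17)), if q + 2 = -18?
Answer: 357/2 ≈ 178.50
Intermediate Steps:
q = -20 (q = -2 - 18 = -20)
(p(2)*(-17))*(q - 1*(-17)) = ((7/2)*(-17))*(-20 - 1*(-17)) = ((7*(½))*(-17))*(-20 + 17) = ((7/2)*(-17))*(-3) = -119/2*(-3) = 357/2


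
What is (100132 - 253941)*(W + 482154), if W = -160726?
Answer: -49438519252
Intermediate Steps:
(100132 - 253941)*(W + 482154) = (100132 - 253941)*(-160726 + 482154) = -153809*321428 = -49438519252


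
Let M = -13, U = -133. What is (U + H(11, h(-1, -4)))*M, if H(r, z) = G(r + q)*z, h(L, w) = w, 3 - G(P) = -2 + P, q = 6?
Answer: 1105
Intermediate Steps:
G(P) = 5 - P (G(P) = 3 - (-2 + P) = 3 + (2 - P) = 5 - P)
H(r, z) = z*(-1 - r) (H(r, z) = (5 - (r + 6))*z = (5 - (6 + r))*z = (5 + (-6 - r))*z = (-1 - r)*z = z*(-1 - r))
(U + H(11, h(-1, -4)))*M = (-133 - 1*(-4)*(1 + 11))*(-13) = (-133 - 1*(-4)*12)*(-13) = (-133 + 48)*(-13) = -85*(-13) = 1105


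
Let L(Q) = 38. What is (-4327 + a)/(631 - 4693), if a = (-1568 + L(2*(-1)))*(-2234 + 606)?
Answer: -2486513/4062 ≈ -612.14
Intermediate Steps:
a = 2490840 (a = (-1568 + 38)*(-2234 + 606) = -1530*(-1628) = 2490840)
(-4327 + a)/(631 - 4693) = (-4327 + 2490840)/(631 - 4693) = 2486513/(-4062) = 2486513*(-1/4062) = -2486513/4062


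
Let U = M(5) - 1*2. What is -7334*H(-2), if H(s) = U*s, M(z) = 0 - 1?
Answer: -44004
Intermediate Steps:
M(z) = -1
U = -3 (U = -1 - 1*2 = -1 - 2 = -3)
H(s) = -3*s
-7334*H(-2) = -(-22002)*(-2) = -7334*6 = -44004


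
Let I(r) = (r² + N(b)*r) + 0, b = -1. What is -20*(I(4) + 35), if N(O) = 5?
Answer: -1420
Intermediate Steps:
I(r) = r² + 5*r (I(r) = (r² + 5*r) + 0 = r² + 5*r)
-20*(I(4) + 35) = -20*(4*(5 + 4) + 35) = -20*(4*9 + 35) = -20*(36 + 35) = -20*71 = -1420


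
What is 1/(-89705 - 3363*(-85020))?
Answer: 1/7912641360 ≈ 1.2638e-10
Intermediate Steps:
1/(-89705 - 3363*(-85020)) = -1/85020/(-93068) = -1/93068*(-1/85020) = 1/7912641360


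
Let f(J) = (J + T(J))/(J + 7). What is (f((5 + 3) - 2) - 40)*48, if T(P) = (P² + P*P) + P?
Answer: -20928/13 ≈ -1609.8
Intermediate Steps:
T(P) = P + 2*P² (T(P) = (P² + P²) + P = 2*P² + P = P + 2*P²)
f(J) = (J + J*(1 + 2*J))/(7 + J) (f(J) = (J + J*(1 + 2*J))/(J + 7) = (J + J*(1 + 2*J))/(7 + J))
(f((5 + 3) - 2) - 40)*48 = (2*((5 + 3) - 2)*(1 + ((5 + 3) - 2))/(7 + ((5 + 3) - 2)) - 40)*48 = (2*(8 - 2)*(1 + (8 - 2))/(7 + (8 - 2)) - 40)*48 = (2*6*(1 + 6)/(7 + 6) - 40)*48 = (2*6*7/13 - 40)*48 = (2*6*(1/13)*7 - 40)*48 = (84/13 - 40)*48 = -436/13*48 = -20928/13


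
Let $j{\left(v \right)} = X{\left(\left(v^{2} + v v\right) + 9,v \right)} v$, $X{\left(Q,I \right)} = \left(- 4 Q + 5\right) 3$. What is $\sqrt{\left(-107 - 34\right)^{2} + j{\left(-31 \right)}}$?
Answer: $54 \sqrt{253} \approx 858.92$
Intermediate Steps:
$X{\left(Q,I \right)} = 15 - 12 Q$ ($X{\left(Q,I \right)} = \left(5 - 4 Q\right) 3 = 15 - 12 Q$)
$j{\left(v \right)} = v \left(-93 - 24 v^{2}\right)$ ($j{\left(v \right)} = \left(15 - 12 \left(\left(v^{2} + v v\right) + 9\right)\right) v = \left(15 - 12 \left(\left(v^{2} + v^{2}\right) + 9\right)\right) v = \left(15 - 12 \left(2 v^{2} + 9\right)\right) v = \left(15 - 12 \left(9 + 2 v^{2}\right)\right) v = \left(15 - \left(108 + 24 v^{2}\right)\right) v = \left(-93 - 24 v^{2}\right) v = v \left(-93 - 24 v^{2}\right)$)
$\sqrt{\left(-107 - 34\right)^{2} + j{\left(-31 \right)}} = \sqrt{\left(-107 - 34\right)^{2} - \left(-2883 + 24 \left(-31\right)^{3}\right)} = \sqrt{\left(-141\right)^{2} + \left(2883 - -714984\right)} = \sqrt{19881 + \left(2883 + 714984\right)} = \sqrt{19881 + 717867} = \sqrt{737748} = 54 \sqrt{253}$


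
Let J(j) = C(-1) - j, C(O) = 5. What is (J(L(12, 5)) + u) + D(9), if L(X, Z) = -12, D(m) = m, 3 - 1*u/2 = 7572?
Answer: -15112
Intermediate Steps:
u = -15138 (u = 6 - 2*7572 = 6 - 15144 = -15138)
J(j) = 5 - j
(J(L(12, 5)) + u) + D(9) = ((5 - 1*(-12)) - 15138) + 9 = ((5 + 12) - 15138) + 9 = (17 - 15138) + 9 = -15121 + 9 = -15112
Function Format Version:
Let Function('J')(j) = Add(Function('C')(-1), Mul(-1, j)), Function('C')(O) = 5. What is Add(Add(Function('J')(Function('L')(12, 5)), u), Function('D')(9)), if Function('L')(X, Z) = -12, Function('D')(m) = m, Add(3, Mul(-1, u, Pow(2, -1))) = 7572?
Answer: -15112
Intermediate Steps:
u = -15138 (u = Add(6, Mul(-2, 7572)) = Add(6, -15144) = -15138)
Function('J')(j) = Add(5, Mul(-1, j))
Add(Add(Function('J')(Function('L')(12, 5)), u), Function('D')(9)) = Add(Add(Add(5, Mul(-1, -12)), -15138), 9) = Add(Add(Add(5, 12), -15138), 9) = Add(Add(17, -15138), 9) = Add(-15121, 9) = -15112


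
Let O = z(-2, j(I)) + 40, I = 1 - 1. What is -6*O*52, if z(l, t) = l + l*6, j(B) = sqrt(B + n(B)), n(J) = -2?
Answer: -8112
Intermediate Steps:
I = 0
j(B) = sqrt(-2 + B) (j(B) = sqrt(B - 2) = sqrt(-2 + B))
z(l, t) = 7*l (z(l, t) = l + 6*l = 7*l)
O = 26 (O = 7*(-2) + 40 = -14 + 40 = 26)
-6*O*52 = -6*26*52 = -156*52 = -8112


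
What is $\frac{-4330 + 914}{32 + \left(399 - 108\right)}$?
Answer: $- \frac{3416}{323} \approx -10.576$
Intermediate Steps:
$\frac{-4330 + 914}{32 + \left(399 - 108\right)} = - \frac{3416}{32 + 291} = - \frac{3416}{323}$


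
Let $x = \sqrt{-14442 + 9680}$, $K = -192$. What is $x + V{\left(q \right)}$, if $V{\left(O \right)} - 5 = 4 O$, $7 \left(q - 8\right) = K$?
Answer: $- \frac{509}{7} + i \sqrt{4762} \approx -72.714 + 69.007 i$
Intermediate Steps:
$q = - \frac{136}{7}$ ($q = 8 + \frac{1}{7} \left(-192\right) = 8 - \frac{192}{7} = - \frac{136}{7} \approx -19.429$)
$V{\left(O \right)} = 5 + 4 O$
$x = i \sqrt{4762}$ ($x = \sqrt{-4762} = i \sqrt{4762} \approx 69.007 i$)
$x + V{\left(q \right)} = i \sqrt{4762} + \left(5 + 4 \left(- \frac{136}{7}\right)\right) = i \sqrt{4762} + \left(5 - \frac{544}{7}\right) = i \sqrt{4762} - \frac{509}{7} = - \frac{509}{7} + i \sqrt{4762}$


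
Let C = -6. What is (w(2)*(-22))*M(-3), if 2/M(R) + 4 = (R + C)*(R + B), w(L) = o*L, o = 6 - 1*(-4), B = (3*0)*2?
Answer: -880/23 ≈ -38.261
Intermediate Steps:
B = 0 (B = 0*2 = 0)
o = 10 (o = 6 + 4 = 10)
w(L) = 10*L
M(R) = 2/(-4 + R*(-6 + R)) (M(R) = 2/(-4 + (R - 6)*(R + 0)) = 2/(-4 + (-6 + R)*R) = 2/(-4 + R*(-6 + R)))
(w(2)*(-22))*M(-3) = ((10*2)*(-22))*(2/(-4 + (-3)² - 6*(-3))) = (20*(-22))*(2/(-4 + 9 + 18)) = -880/23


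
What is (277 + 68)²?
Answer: 119025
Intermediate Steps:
(277 + 68)² = 345² = 119025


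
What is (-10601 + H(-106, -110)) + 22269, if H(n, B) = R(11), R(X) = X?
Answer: 11679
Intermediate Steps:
H(n, B) = 11
(-10601 + H(-106, -110)) + 22269 = (-10601 + 11) + 22269 = -10590 + 22269 = 11679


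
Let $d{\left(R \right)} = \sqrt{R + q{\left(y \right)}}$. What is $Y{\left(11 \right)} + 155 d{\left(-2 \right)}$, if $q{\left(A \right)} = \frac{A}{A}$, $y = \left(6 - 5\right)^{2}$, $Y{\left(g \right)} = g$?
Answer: $11 + 155 i \approx 11.0 + 155.0 i$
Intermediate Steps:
$y = 1$ ($y = 1^{2} = 1$)
$q{\left(A \right)} = 1$
$d{\left(R \right)} = \sqrt{1 + R}$ ($d{\left(R \right)} = \sqrt{R + 1} = \sqrt{1 + R}$)
$Y{\left(11 \right)} + 155 d{\left(-2 \right)} = 11 + 155 \sqrt{1 - 2} = 11 + 155 \sqrt{-1} = 11 + 155 i$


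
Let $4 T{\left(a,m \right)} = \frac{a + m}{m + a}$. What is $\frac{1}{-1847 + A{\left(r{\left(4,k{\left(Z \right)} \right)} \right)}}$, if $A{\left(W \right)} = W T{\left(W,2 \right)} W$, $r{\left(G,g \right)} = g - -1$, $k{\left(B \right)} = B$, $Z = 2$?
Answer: $- \frac{4}{7379} \approx -0.00054208$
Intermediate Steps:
$r{\left(G,g \right)} = 1 + g$ ($r{\left(G,g \right)} = g + 1 = 1 + g$)
$T{\left(a,m \right)} = \frac{1}{4}$ ($T{\left(a,m \right)} = \frac{\left(a + m\right) \frac{1}{m + a}}{4} = \frac{\left(a + m\right) \frac{1}{a + m}}{4} = \frac{1}{4} \cdot 1 = \frac{1}{4}$)
$A{\left(W \right)} = \frac{W^{2}}{4}$ ($A{\left(W \right)} = W \frac{1}{4} W = \frac{W}{4} W = \frac{W^{2}}{4}$)
$\frac{1}{-1847 + A{\left(r{\left(4,k{\left(Z \right)} \right)} \right)}} = \frac{1}{-1847 + \frac{\left(1 + 2\right)^{2}}{4}} = \frac{1}{-1847 + \frac{3^{2}}{4}} = \frac{1}{-1847 + \frac{1}{4} \cdot 9} = \frac{1}{-1847 + \frac{9}{4}} = \frac{1}{- \frac{7379}{4}} = - \frac{4}{7379}$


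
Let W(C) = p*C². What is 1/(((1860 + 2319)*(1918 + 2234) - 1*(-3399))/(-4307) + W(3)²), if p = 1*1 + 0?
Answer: -4307/17005740 ≈ -0.00025327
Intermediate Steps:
p = 1 (p = 1 + 0 = 1)
W(C) = C² (W(C) = 1*C² = C²)
1/(((1860 + 2319)*(1918 + 2234) - 1*(-3399))/(-4307) + W(3)²) = 1/(((1860 + 2319)*(1918 + 2234) - 1*(-3399))/(-4307) + (3²)²) = 1/((4179*4152 + 3399)*(-1/4307) + 9²) = 1/((17351208 + 3399)*(-1/4307) + 81) = 1/(17354607*(-1/4307) + 81) = 1/(-17354607/4307 + 81) = 1/(-17005740/4307) = -4307/17005740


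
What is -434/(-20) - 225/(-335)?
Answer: 14989/670 ≈ 22.372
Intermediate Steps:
-434/(-20) - 225/(-335) = -434*(-1/20) - 225*(-1/335) = 217/10 + 45/67 = 14989/670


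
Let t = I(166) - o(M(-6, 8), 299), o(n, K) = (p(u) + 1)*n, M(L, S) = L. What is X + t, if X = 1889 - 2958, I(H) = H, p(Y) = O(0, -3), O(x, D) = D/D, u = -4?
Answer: -891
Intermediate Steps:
O(x, D) = 1
p(Y) = 1
o(n, K) = 2*n (o(n, K) = (1 + 1)*n = 2*n)
X = -1069
t = 178 (t = 166 - 2*(-6) = 166 - 1*(-12) = 166 + 12 = 178)
X + t = -1069 + 178 = -891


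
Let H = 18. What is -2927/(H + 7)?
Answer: -2927/25 ≈ -117.08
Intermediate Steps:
-2927/(H + 7) = -2927/(18 + 7) = -2927/25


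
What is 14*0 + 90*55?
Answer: 4950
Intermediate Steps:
14*0 + 90*55 = 0 + 4950 = 4950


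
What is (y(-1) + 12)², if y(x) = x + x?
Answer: 100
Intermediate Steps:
y(x) = 2*x
(y(-1) + 12)² = (2*(-1) + 12)² = (-2 + 12)² = 10² = 100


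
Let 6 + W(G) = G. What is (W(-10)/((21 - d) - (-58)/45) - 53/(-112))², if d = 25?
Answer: 1896863809/46676224 ≈ 40.639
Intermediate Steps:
W(G) = -6 + G
(W(-10)/((21 - d) - (-58)/45) - 53/(-112))² = ((-6 - 10)/((21 - 1*25) - (-58)/45) - 53/(-112))² = (-16/((21 - 25) - (-58)/45) - 53*(-1/112))² = (-16/(-4 - 1*(-58/45)) + 53/112)² = (-16/(-4 + 58/45) + 53/112)² = (-16/(-122/45) + 53/112)² = (-16*(-45/122) + 53/112)² = (360/61 + 53/112)² = (43553/6832)² = 1896863809/46676224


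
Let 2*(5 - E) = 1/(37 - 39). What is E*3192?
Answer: 16758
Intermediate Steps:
E = 21/4 (E = 5 - 1/(2*(37 - 39)) = 5 - 1/2/(-2) = 5 - 1/2*(-1/2) = 5 + 1/4 = 21/4 ≈ 5.2500)
E*3192 = (21/4)*3192 = 16758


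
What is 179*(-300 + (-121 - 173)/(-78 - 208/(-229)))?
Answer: -66854889/1261 ≈ -53017.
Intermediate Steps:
179*(-300 + (-121 - 173)/(-78 - 208/(-229))) = 179*(-300 - 294/(-78 - 208*(-1/229))) = 179*(-300 - 294/(-78 + 208/229)) = 179*(-300 - 294/(-17654/229)) = 179*(-300 - 294*(-229/17654)) = 179*(-300 + 4809/1261) = 179*(-373491/1261) = -66854889/1261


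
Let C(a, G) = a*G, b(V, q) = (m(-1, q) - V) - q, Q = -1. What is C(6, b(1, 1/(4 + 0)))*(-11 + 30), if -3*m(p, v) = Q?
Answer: -209/2 ≈ -104.50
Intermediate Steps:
m(p, v) = ⅓ (m(p, v) = -⅓*(-1) = ⅓)
b(V, q) = ⅓ - V - q (b(V, q) = (⅓ - V) - q = ⅓ - V - q)
C(a, G) = G*a
C(6, b(1, 1/(4 + 0)))*(-11 + 30) = ((⅓ - 1*1 - 1/(4 + 0))*6)*(-11 + 30) = ((⅓ - 1 - 1/4)*6)*19 = ((⅓ - 1 - 1*¼)*6)*19 = ((⅓ - 1 - ¼)*6)*19 = -11/12*6*19 = -11/2*19 = -209/2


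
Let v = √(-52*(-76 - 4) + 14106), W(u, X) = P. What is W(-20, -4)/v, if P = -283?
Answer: -283*√18266/18266 ≈ -2.0939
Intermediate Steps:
W(u, X) = -283
v = √18266 (v = √(-52*(-80) + 14106) = √(4160 + 14106) = √18266 ≈ 135.15)
W(-20, -4)/v = -283*√18266/18266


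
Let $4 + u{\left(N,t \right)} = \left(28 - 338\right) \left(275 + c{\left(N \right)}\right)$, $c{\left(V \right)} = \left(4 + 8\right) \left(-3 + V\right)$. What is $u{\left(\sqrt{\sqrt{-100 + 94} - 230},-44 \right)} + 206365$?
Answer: $132271 - 3720 \sqrt{-230 + i \sqrt{6}} \approx 1.3197 \cdot 10^{5} - 56417.0 i$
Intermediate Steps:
$c{\left(V \right)} = -36 + 12 V$ ($c{\left(V \right)} = 12 \left(-3 + V\right) = -36 + 12 V$)
$u{\left(N,t \right)} = -74094 - 3720 N$ ($u{\left(N,t \right)} = -4 + \left(28 - 338\right) \left(275 + \left(-36 + 12 N\right)\right) = -4 - 310 \left(239 + 12 N\right) = -4 - \left(74090 + 3720 N\right) = -74094 - 3720 N$)
$u{\left(\sqrt{\sqrt{-100 + 94} - 230},-44 \right)} + 206365 = \left(-74094 - 3720 \sqrt{\sqrt{-100 + 94} - 230}\right) + 206365 = \left(-74094 - 3720 \sqrt{\sqrt{-6} - 230}\right) + 206365 = \left(-74094 - 3720 \sqrt{i \sqrt{6} - 230}\right) + 206365 = \left(-74094 - 3720 \sqrt{-230 + i \sqrt{6}}\right) + 206365 = 132271 - 3720 \sqrt{-230 + i \sqrt{6}}$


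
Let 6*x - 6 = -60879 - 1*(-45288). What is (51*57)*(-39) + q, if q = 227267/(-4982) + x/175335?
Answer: -9907332698600/87351897 ≈ -1.1342e+5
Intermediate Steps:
x = -5195/2 (x = 1 + (-60879 - 1*(-45288))/6 = 1 + (-60879 + 45288)/6 = 1 + (⅙)*(-15591) = 1 - 5197/2 = -5195/2 ≈ -2597.5)
q = -3986080019/87351897 (q = 227267/(-4982) - 5195/2/175335 = 227267*(-1/4982) - 5195/2*1/175335 = -227267/4982 - 1039/70134 = -3986080019/87351897 ≈ -45.632)
(51*57)*(-39) + q = (51*57)*(-39) - 3986080019/87351897 = 2907*(-39) - 3986080019/87351897 = -113373 - 3986080019/87351897 = -9907332698600/87351897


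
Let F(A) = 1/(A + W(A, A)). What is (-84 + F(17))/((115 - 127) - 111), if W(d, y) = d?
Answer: 2855/4182 ≈ 0.68269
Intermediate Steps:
F(A) = 1/(2*A) (F(A) = 1/(A + A) = 1/(2*A))
(-84 + F(17))/((115 - 127) - 111) = (-84 + (½)/17)/((115 - 127) - 111) = (-84 + (½)*(1/17))/(-12 - 111) = (-84 + 1/34)/(-123) = -2855/34*(-1/123) = 2855/4182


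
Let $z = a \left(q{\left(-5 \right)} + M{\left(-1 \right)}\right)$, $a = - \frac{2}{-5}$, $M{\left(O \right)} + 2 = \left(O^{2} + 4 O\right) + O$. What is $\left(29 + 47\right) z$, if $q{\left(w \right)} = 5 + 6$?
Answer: $152$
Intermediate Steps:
$q{\left(w \right)} = 11$
$M{\left(O \right)} = -2 + O^{2} + 5 O$ ($M{\left(O \right)} = -2 + \left(\left(O^{2} + 4 O\right) + O\right) = -2 + \left(O^{2} + 5 O\right) = -2 + O^{2} + 5 O$)
$a = \frac{2}{5}$ ($a = \left(-2\right) \left(- \frac{1}{5}\right) = \frac{2}{5} \approx 0.4$)
$z = 2$ ($z = \frac{2 \left(11 + \left(-2 + \left(-1\right)^{2} + 5 \left(-1\right)\right)\right)}{5} = \frac{2 \left(11 - 6\right)}{5} = \frac{2}{5} \cdot 5 = 2$)
$\left(29 + 47\right) z = \left(29 + 47\right) 2 = 76 \cdot 2 = 152$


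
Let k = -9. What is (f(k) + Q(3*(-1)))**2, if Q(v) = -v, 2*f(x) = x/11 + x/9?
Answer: 529/121 ≈ 4.3719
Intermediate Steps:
f(x) = 10*x/99 (f(x) = (x/11 + x/9)/2 = (20*x/99)/2 = 10*x/99)
(f(k) + Q(3*(-1)))**2 = ((10/99)*(-9) - 3*(-1))**2 = (-10/11 - 1*(-3))**2 = (-10/11 + 3)**2 = (23/11)**2 = 529/121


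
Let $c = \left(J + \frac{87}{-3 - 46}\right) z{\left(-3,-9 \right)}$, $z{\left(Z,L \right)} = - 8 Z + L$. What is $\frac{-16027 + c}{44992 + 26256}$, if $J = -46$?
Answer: $- \frac{410219}{1745576} \approx -0.235$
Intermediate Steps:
$z{\left(Z,L \right)} = L - 8 Z$
$c = - \frac{35115}{49}$ ($c = \left(-46 + \frac{87}{-3 - 46}\right) \left(-9 - -24\right) = \left(-46 + \frac{87}{-3 - 46}\right) \left(-9 + 24\right) = \left(-46 + \frac{87}{-49}\right) 15 = \left(-46 + 87 \left(- \frac{1}{49}\right)\right) 15 = \left(-46 - \frac{87}{49}\right) 15 = \left(- \frac{2341}{49}\right) 15 = - \frac{35115}{49} \approx -716.63$)
$\frac{-16027 + c}{44992 + 26256} = \frac{-16027 - \frac{35115}{49}}{44992 + 26256} = - \frac{820438}{49 \cdot 71248} = \left(- \frac{820438}{49}\right) \frac{1}{71248} = - \frac{410219}{1745576}$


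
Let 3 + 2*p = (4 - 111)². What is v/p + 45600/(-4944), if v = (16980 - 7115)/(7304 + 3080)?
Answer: -56455234305/6121046096 ≈ -9.2231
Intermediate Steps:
v = 9865/10384 ≈ 0.95002
p = 5723 (p = -3/2 + (4 - 111)²/2 = -3/2 + (½)*(-107)² = -3/2 + (½)*11449 = -3/2 + 11449/2 = 5723)
v/p + 45600/(-4944) = (9865/10384)/5723 + 45600/(-4944) = (9865/10384)*(1/5723) + 45600*(-1/4944) = 9865/59427632 - 950/103 = -56455234305/6121046096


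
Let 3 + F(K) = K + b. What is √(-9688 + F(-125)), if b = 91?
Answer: 5*I*√389 ≈ 98.615*I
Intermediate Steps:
F(K) = 88 + K (F(K) = -3 + (K + 91) = -3 + (91 + K) = 88 + K)
√(-9688 + F(-125)) = √(-9688 + (88 - 125)) = √(-9688 - 37) = √(-9725) = 5*I*√389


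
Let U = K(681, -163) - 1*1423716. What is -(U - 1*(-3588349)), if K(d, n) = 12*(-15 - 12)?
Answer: -2164309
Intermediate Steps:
K(d, n) = -324 (K(d, n) = 12*(-27) = -324)
U = -1424040 (U = -324 - 1*1423716 = -324 - 1423716 = -1424040)
-(U - 1*(-3588349)) = -(-1424040 - 1*(-3588349)) = -(-1424040 + 3588349) = -1*2164309 = -2164309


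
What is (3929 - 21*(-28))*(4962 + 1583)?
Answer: 29563765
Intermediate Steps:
(3929 - 21*(-28))*(4962 + 1583) = (3929 + 588)*6545 = 4517*6545 = 29563765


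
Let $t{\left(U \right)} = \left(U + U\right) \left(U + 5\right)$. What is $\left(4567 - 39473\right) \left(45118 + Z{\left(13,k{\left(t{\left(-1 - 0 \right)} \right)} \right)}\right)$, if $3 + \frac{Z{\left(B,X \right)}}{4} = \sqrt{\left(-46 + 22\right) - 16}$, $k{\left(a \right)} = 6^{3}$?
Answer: $-1574470036 - 279248 i \sqrt{10} \approx -1.5745 \cdot 10^{9} - 8.8306 \cdot 10^{5} i$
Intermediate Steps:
$t{\left(U \right)} = 2 U \left(5 + U\right)$
$k{\left(a \right)} = 216$
$Z{\left(B,X \right)} = -12 + 8 i \sqrt{10}$ ($Z{\left(B,X \right)} = -12 + 4 \sqrt{\left(-46 + 22\right) - 16} = -12 + 4 \sqrt{-24 - 16} = -12 + 4 \sqrt{-40} = -12 + 4 \cdot 2 i \sqrt{10} = -12 + 8 i \sqrt{10}$)
$\left(4567 - 39473\right) \left(45118 + Z{\left(13,k{\left(t{\left(-1 - 0 \right)} \right)} \right)}\right) = \left(4567 - 39473\right) \left(45118 - \left(12 - 8 i \sqrt{10}\right)\right) = - 34906 \left(45106 + 8 i \sqrt{10}\right) = -1574470036 - 279248 i \sqrt{10}$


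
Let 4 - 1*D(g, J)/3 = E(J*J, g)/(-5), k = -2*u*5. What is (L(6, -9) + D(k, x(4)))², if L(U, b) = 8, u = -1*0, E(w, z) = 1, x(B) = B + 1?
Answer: 10609/25 ≈ 424.36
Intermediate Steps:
x(B) = 1 + B
u = 0
k = 0 (k = -2*0*5 = 0*5 = 0)
D(g, J) = 63/5 (D(g, J) = 12 - 3/(-5) = 12 - 3*(-1)/5 = 12 - 3*(-⅕) = 12 + ⅗ = 63/5)
(L(6, -9) + D(k, x(4)))² = (8 + 63/5)² = (103/5)² = 10609/25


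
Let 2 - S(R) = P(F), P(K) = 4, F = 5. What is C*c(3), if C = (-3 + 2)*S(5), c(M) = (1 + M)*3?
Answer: 24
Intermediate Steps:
S(R) = -2 (S(R) = 2 - 1*4 = 2 - 4 = -2)
c(M) = 3 + 3*M
C = 2 (C = (-3 + 2)*(-2) = -1*(-2) = 2)
C*c(3) = 2*(3 + 3*3) = 2*(3 + 9) = 2*12 = 24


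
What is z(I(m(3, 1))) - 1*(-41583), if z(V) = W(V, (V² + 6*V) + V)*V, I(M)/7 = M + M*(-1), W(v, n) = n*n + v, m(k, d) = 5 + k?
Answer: 41583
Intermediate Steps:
W(v, n) = v + n² (W(v, n) = n² + v = v + n²)
I(M) = 0 (I(M) = 7*(M + M*(-1)) = 7*(M - M) = 7*0 = 0)
z(V) = V*(V + (V² + 7*V)²) (z(V) = (V + ((V² + 6*V) + V)²)*V = (V + (V² + 7*V)²)*V = V*(V + (V² + 7*V)²))
z(I(m(3, 1))) - 1*(-41583) = 0²*(1 + 0*(7 + 0)²) - 1*(-41583) = 0*(1 + 0*7²) + 41583 = 0*(1 + 0*49) + 41583 = 0*(1 + 0) + 41583 = 0*1 + 41583 = 0 + 41583 = 41583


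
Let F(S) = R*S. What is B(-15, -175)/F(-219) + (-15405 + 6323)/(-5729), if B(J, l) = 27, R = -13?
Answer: 8670379/5436821 ≈ 1.5948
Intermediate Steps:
F(S) = -13*S
B(-15, -175)/F(-219) + (-15405 + 6323)/(-5729) = 27/((-13*(-219))) + (-15405 + 6323)/(-5729) = 27/2847 - 9082*(-1/5729) = 27*(1/2847) + 9082/5729 = 9/949 + 9082/5729 = 8670379/5436821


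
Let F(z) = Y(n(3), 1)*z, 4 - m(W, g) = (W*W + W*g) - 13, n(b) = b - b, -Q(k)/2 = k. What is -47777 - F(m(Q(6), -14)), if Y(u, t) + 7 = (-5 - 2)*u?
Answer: -49842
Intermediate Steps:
Q(k) = -2*k
n(b) = 0
m(W, g) = 17 - W² - W*g (m(W, g) = 4 - ((W*W + W*g) - 13) = 4 - ((W² + W*g) - 13) = 4 - (-13 + W² + W*g) = 4 + (13 - W² - W*g) = 17 - W² - W*g)
Y(u, t) = -7 - 7*u (Y(u, t) = -7 + (-5 - 2)*u = -7 - 7*u)
F(z) = -7*z (F(z) = (-7 - 7*0)*z = (-7 + 0)*z = -7*z)
-47777 - F(m(Q(6), -14)) = -47777 - (-7)*(17 - (-2*6)² - 1*(-2*6)*(-14)) = -47777 - (-7)*(17 - 1*(-12)² - 1*(-12)*(-14)) = -47777 - (-7)*(17 - 1*144 - 168) = -47777 - (-7)*(17 - 144 - 168) = -47777 - (-7)*(-295) = -47777 - 1*2065 = -47777 - 2065 = -49842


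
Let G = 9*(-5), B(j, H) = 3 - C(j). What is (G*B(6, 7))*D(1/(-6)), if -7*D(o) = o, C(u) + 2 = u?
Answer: 15/14 ≈ 1.0714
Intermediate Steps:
C(u) = -2 + u
D(o) = -o/7
B(j, H) = 5 - j (B(j, H) = 3 - (-2 + j) = 3 + (2 - j) = 5 - j)
G = -45
(G*B(6, 7))*D(1/(-6)) = (-45*(5 - 1*6))*(-⅐/(-6)) = (-45*(5 - 6))*(-⅐*(-⅙)) = -45*(-1)*(1/42) = 45*(1/42) = 15/14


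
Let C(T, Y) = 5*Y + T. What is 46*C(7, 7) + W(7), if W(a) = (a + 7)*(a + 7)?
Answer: 2128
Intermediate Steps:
W(a) = (7 + a)² (W(a) = (7 + a)*(7 + a) = (7 + a)²)
C(T, Y) = T + 5*Y
46*C(7, 7) + W(7) = 46*(7 + 5*7) + (7 + 7)² = 46*(7 + 35) + 14² = 46*42 + 196 = 1932 + 196 = 2128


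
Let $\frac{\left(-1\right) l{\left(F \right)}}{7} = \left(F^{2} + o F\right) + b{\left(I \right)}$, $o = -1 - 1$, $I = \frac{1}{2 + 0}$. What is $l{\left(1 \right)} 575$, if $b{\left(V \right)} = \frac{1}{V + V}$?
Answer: $0$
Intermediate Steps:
$I = \frac{1}{2} \approx 0.5$
$o = -2$ ($o = -1 - 1 = -2$)
$b{\left(V \right)} = \frac{1}{2 V}$
$l{\left(F \right)} = -7 - 7 F^{2} + 14 F$ ($l{\left(F \right)} = - 7 \left(\left(F^{2} - 2 F\right) + \frac{\frac{1}{\frac{1}{2}}}{2}\right) = - 7 \left(\left(F^{2} - 2 F\right) + \frac{1}{2} \cdot 2\right) = - 7 \left(\left(F^{2} - 2 F\right) + 1\right) = - 7 \left(1 + F^{2} - 2 F\right) = -7 - 7 F^{2} + 14 F$)
$l{\left(1 \right)} 575 = \left(-7 - 7 \cdot 1^{2} + 14 \cdot 1\right) 575 = \left(-7 - 7 + 14\right) 575 = 0 \cdot 575 = 0$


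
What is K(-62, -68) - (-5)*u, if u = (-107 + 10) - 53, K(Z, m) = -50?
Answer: -800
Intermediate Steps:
u = -150 (u = -97 - 53 = -150)
K(-62, -68) - (-5)*u = -50 - (-5)*(-150) = -50 - 1*750 = -50 - 750 = -800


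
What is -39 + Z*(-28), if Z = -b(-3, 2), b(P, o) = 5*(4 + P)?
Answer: 101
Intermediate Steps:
b(P, o) = 20 + 5*P
Z = -5 (Z = -(20 + 5*(-3)) = -(20 - 15) = -1*5 = -5)
-39 + Z*(-28) = -39 - 5*(-28) = -39 + 140 = 101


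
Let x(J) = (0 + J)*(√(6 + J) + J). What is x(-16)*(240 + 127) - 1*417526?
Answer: -323574 - 5872*I*√10 ≈ -3.2357e+5 - 18569.0*I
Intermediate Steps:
x(J) = J*(J + √(6 + J))
x(-16)*(240 + 127) - 1*417526 = (-16*(-16 + √(6 - 16)))*(240 + 127) - 1*417526 = -16*(-16 + √(-10))*367 - 417526 = -16*(-16 + I*√10)*367 - 417526 = (256 - 16*I*√10)*367 - 417526 = (93952 - 5872*I*√10) - 417526 = -323574 - 5872*I*√10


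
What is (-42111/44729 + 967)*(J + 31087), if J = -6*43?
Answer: 1332146739728/44729 ≈ 2.9783e+7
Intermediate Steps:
J = -258
(-42111/44729 + 967)*(J + 31087) = (-42111/44729 + 967)*(-258 + 31087) = (-42111*1/44729 + 967)*30829 = (-42111/44729 + 967)*30829 = (43210832/44729)*30829 = 1332146739728/44729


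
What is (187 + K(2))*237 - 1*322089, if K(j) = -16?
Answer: -281562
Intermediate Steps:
(187 + K(2))*237 - 1*322089 = (187 - 16)*237 - 1*322089 = 171*237 - 322089 = 40527 - 322089 = -281562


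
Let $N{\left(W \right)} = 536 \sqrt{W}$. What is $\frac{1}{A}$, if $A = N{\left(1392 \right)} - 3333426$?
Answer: $- \frac{555571}{1851888163574} - \frac{536 \sqrt{87}}{2777832245361} \approx -3.018 \cdot 10^{-7}$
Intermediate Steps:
$A = -3333426 + 2144 \sqrt{87}$ ($A = 536 \sqrt{1392} - 3333426 = 536 \cdot 4 \sqrt{87} - 3333426 = 2144 \sqrt{87} - 3333426 = -3333426 + 2144 \sqrt{87} \approx -3.3134 \cdot 10^{6}$)
$\frac{1}{A} = \frac{1}{-3333426 + 2144 \sqrt{87}}$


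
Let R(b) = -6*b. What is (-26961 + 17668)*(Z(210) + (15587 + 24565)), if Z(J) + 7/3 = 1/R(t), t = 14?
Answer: -31341302303/84 ≈ -3.7311e+8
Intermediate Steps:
Z(J) = -197/84 (Z(J) = -7/3 + 1/(-6*14) = -7/3 + 1/(-84) = -7/3 - 1/84 = -197/84)
(-26961 + 17668)*(Z(210) + (15587 + 24565)) = (-26961 + 17668)*(-197/84 + (15587 + 24565)) = -9293*(-197/84 + 40152) = -9293*3372571/84 = -31341302303/84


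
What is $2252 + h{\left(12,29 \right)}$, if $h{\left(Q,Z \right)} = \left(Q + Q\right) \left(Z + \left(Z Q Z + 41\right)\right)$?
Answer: $246140$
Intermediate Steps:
$h{\left(Q,Z \right)} = 2 Q \left(41 + Z + Q Z^{2}\right)$ ($h{\left(Q,Z \right)} = 2 Q \left(Z + \left(Q Z Z + 41\right)\right) = 2 Q \left(Z + \left(Q Z^{2} + 41\right)\right) = 2 Q \left(Z + \left(41 + Q Z^{2}\right)\right) = 2 Q \left(41 + Z + Q Z^{2}\right)$)
$2252 + h{\left(12,29 \right)} = 2252 + 2 \cdot 12 \left(41 + 29 + 12 \cdot 29^{2}\right) = 2252 + 2 \cdot 12 \left(41 + 29 + 12 \cdot 841\right) = 2252 + 2 \cdot 12 \left(41 + 29 + 10092\right) = 2252 + 2 \cdot 12 \cdot 10162 = 2252 + 243888 = 246140$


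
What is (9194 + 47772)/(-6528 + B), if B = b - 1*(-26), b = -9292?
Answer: -28483/7897 ≈ -3.6068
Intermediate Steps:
B = -9266 (B = -9292 - 1*(-26) = -9292 + 26 = -9266)
(9194 + 47772)/(-6528 + B) = (9194 + 47772)/(-6528 - 9266) = 56966/(-15794) = 56966*(-1/15794) = -28483/7897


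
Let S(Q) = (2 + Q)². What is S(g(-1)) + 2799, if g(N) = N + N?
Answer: 2799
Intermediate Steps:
g(N) = 2*N
S(g(-1)) + 2799 = (2 + 2*(-1))² + 2799 = (2 - 2)² + 2799 = 0² + 2799 = 0 + 2799 = 2799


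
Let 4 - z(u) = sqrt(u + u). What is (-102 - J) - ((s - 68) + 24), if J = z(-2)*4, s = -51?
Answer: -23 + 8*I ≈ -23.0 + 8.0*I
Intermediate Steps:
z(u) = 4 - sqrt(2)*sqrt(u) (z(u) = 4 - sqrt(u + u) = 4 - sqrt(2*u) = 4 - sqrt(2)*sqrt(u))
J = 16 - 8*I (J = (4 - sqrt(2)*sqrt(-2))*4 = (4 - sqrt(2)*I*sqrt(2))*4 = (4 - 2*I)*4 = 16 - 8*I ≈ 16.0 - 8.0*I)
(-102 - J) - ((s - 68) + 24) = (-102 - (16 - 8*I)) - ((-51 - 68) + 24) = (-102 + (-16 + 8*I)) - (-119 + 24) = (-118 + 8*I) - 1*(-95) = (-118 + 8*I) + 95 = -23 + 8*I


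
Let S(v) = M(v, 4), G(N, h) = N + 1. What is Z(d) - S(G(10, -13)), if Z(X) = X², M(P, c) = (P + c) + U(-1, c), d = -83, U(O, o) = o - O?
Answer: 6869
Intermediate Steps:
G(N, h) = 1 + N
M(P, c) = 1 + P + 2*c (M(P, c) = (P + c) + (c - 1*(-1)) = (P + c) + (c + 1) = (P + c) + (1 + c) = 1 + P + 2*c)
S(v) = 9 + v (S(v) = 1 + v + 2*4 = 1 + v + 8 = 9 + v)
Z(d) - S(G(10, -13)) = (-83)² - (9 + (1 + 10)) = 6889 - (9 + 11) = 6889 - 1*20 = 6889 - 20 = 6869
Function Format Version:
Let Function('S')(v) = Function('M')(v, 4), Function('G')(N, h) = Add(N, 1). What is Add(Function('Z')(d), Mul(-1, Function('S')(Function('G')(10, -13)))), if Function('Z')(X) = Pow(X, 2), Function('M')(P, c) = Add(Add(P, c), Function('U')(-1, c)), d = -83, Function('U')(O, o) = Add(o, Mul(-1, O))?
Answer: 6869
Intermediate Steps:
Function('G')(N, h) = Add(1, N)
Function('M')(P, c) = Add(1, P, Mul(2, c)) (Function('M')(P, c) = Add(Add(P, c), Add(c, Mul(-1, -1))) = Add(Add(P, c), Add(c, 1)) = Add(Add(P, c), Add(1, c)) = Add(1, P, Mul(2, c)))
Function('S')(v) = Add(9, v) (Function('S')(v) = Add(1, v, Mul(2, 4)) = Add(1, v, 8) = Add(9, v))
Add(Function('Z')(d), Mul(-1, Function('S')(Function('G')(10, -13)))) = Add(Pow(-83, 2), Mul(-1, Add(9, Add(1, 10)))) = Add(6889, Mul(-1, Add(9, 11))) = Add(6889, Mul(-1, 20)) = Add(6889, -20) = 6869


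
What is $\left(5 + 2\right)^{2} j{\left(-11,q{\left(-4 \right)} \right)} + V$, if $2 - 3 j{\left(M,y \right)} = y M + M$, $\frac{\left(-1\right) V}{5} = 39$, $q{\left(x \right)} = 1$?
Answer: $197$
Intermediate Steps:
$V = -195$ ($V = \left(-5\right) 39 = -195$)
$j{\left(M,y \right)} = \frac{2}{3} - \frac{M}{3} - \frac{M y}{3}$ ($j{\left(M,y \right)} = \frac{2}{3} - \frac{y M + M}{3} = \frac{2}{3} - \frac{M y + M}{3} = \frac{2}{3} - \frac{M + M y}{3} = \frac{2}{3} - \left(\frac{M}{3} + \frac{M y}{3}\right) = \frac{2}{3} - \frac{M}{3} - \frac{M y}{3}$)
$\left(5 + 2\right)^{2} j{\left(-11,q{\left(-4 \right)} \right)} + V = \left(5 + 2\right)^{2} \left(\frac{2}{3} - - \frac{11}{3} - \left(- \frac{11}{3}\right) 1\right) - 195 = 7^{2} \left(\frac{2}{3} + \frac{11}{3} + \frac{11}{3}\right) - 195 = 49 \cdot 8 - 195 = 392 - 195 = 197$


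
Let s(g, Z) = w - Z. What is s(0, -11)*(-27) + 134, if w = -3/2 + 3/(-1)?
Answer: -83/2 ≈ -41.500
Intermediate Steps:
w = -9/2 (w = -3*½ + 3*(-1) = -3/2 - 3 = -9/2 ≈ -4.5000)
s(g, Z) = -9/2 - Z
s(0, -11)*(-27) + 134 = (-9/2 - 1*(-11))*(-27) + 134 = (-9/2 + 11)*(-27) + 134 = (13/2)*(-27) + 134 = -351/2 + 134 = -83/2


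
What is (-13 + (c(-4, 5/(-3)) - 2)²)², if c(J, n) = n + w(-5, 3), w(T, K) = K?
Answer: 12769/81 ≈ 157.64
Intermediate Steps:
c(J, n) = 3 + n (c(J, n) = n + 3 = 3 + n)
(-13 + (c(-4, 5/(-3)) - 2)²)² = (-13 + ((3 + 5/(-3)) - 2)²)² = (-13 + ((3 + 5*(-⅓)) - 2)²)² = (-13 + ((3 - 5/3) - 2)²)² = (-13 + (4/3 - 2)²)² = (-13 + (-⅔)²)² = (-13 + 4/9)² = (-113/9)² = 12769/81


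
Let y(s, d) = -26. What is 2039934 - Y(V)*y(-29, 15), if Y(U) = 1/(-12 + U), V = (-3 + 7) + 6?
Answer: 2039921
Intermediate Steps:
V = 10 (V = 4 + 6 = 10)
2039934 - Y(V)*y(-29, 15) = 2039934 - (-26)/(-12 + 10) = 2039934 - (-26)/(-2) = 2039934 - (-1)*(-26)/2 = 2039934 - 1*13 = 2039934 - 13 = 2039921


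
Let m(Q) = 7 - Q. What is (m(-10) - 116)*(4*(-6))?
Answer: 2376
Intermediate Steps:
(m(-10) - 116)*(4*(-6)) = ((7 - 1*(-10)) - 116)*(4*(-6)) = ((7 + 10) - 116)*(-24) = (17 - 116)*(-24) = -99*(-24) = 2376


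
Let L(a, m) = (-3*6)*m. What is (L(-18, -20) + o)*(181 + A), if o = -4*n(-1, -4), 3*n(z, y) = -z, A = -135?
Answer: 49496/3 ≈ 16499.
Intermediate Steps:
L(a, m) = -18*m
n(z, y) = -z/3 (n(z, y) = (-z)/3 = -z/3)
o = -4/3 (o = -(-4)*(-1)/3 = -4*⅓ = -4/3 ≈ -1.3333)
(L(-18, -20) + o)*(181 + A) = (-18*(-20) - 4/3)*(181 - 135) = (360 - 4/3)*46 = (1076/3)*46 = 49496/3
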